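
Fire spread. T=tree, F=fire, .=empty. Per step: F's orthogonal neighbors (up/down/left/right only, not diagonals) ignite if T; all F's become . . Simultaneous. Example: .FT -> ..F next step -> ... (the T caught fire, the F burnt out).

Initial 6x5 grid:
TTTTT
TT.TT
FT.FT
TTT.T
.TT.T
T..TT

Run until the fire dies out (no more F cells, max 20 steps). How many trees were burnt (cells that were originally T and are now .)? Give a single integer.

Answer: 20

Derivation:
Step 1: +5 fires, +2 burnt (F count now 5)
Step 2: +6 fires, +5 burnt (F count now 6)
Step 3: +6 fires, +6 burnt (F count now 6)
Step 4: +2 fires, +6 burnt (F count now 2)
Step 5: +1 fires, +2 burnt (F count now 1)
Step 6: +0 fires, +1 burnt (F count now 0)
Fire out after step 6
Initially T: 21, now '.': 29
Total burnt (originally-T cells now '.'): 20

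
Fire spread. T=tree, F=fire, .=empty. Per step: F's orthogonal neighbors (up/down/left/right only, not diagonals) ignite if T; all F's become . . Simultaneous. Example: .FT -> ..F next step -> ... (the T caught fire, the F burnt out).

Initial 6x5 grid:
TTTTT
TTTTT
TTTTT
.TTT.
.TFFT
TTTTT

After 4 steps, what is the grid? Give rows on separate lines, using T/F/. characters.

Step 1: 6 trees catch fire, 2 burn out
  TTTTT
  TTTTT
  TTTTT
  .TFF.
  .F..F
  TTFFT
Step 2: 5 trees catch fire, 6 burn out
  TTTTT
  TTTTT
  TTFFT
  .F...
  .....
  TF..F
Step 3: 5 trees catch fire, 5 burn out
  TTTTT
  TTFFT
  TF..F
  .....
  .....
  F....
Step 4: 5 trees catch fire, 5 burn out
  TTFFT
  TF..F
  F....
  .....
  .....
  .....

TTFFT
TF..F
F....
.....
.....
.....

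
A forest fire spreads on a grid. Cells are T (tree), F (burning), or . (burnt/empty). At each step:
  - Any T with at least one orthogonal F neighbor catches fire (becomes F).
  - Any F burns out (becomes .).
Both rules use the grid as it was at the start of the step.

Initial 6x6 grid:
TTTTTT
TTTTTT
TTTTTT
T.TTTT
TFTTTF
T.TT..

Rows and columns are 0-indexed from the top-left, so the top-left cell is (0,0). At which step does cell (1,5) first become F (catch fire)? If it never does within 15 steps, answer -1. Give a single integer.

Step 1: cell (1,5)='T' (+4 fires, +2 burnt)
Step 2: cell (1,5)='T' (+7 fires, +4 burnt)
Step 3: cell (1,5)='F' (+6 fires, +7 burnt)
  -> target ignites at step 3
Step 4: cell (1,5)='.' (+6 fires, +6 burnt)
Step 5: cell (1,5)='.' (+5 fires, +6 burnt)
Step 6: cell (1,5)='.' (+2 fires, +5 burnt)
Step 7: cell (1,5)='.' (+0 fires, +2 burnt)
  fire out at step 7

3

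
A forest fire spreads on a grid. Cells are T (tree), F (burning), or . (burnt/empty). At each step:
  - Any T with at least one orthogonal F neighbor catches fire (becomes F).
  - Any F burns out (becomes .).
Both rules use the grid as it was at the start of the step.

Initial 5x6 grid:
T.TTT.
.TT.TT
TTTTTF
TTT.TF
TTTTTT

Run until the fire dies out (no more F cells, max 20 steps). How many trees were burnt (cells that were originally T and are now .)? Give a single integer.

Answer: 22

Derivation:
Step 1: +4 fires, +2 burnt (F count now 4)
Step 2: +3 fires, +4 burnt (F count now 3)
Step 3: +3 fires, +3 burnt (F count now 3)
Step 4: +5 fires, +3 burnt (F count now 5)
Step 5: +5 fires, +5 burnt (F count now 5)
Step 6: +2 fires, +5 burnt (F count now 2)
Step 7: +0 fires, +2 burnt (F count now 0)
Fire out after step 7
Initially T: 23, now '.': 29
Total burnt (originally-T cells now '.'): 22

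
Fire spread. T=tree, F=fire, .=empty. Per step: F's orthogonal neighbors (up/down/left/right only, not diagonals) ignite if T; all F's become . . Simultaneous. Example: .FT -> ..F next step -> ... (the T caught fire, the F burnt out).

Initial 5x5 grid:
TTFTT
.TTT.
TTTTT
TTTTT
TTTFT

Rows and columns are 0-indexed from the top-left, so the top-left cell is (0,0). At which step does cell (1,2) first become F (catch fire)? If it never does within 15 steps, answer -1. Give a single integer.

Step 1: cell (1,2)='F' (+6 fires, +2 burnt)
  -> target ignites at step 1
Step 2: cell (1,2)='.' (+9 fires, +6 burnt)
Step 3: cell (1,2)='.' (+4 fires, +9 burnt)
Step 4: cell (1,2)='.' (+2 fires, +4 burnt)
Step 5: cell (1,2)='.' (+0 fires, +2 burnt)
  fire out at step 5

1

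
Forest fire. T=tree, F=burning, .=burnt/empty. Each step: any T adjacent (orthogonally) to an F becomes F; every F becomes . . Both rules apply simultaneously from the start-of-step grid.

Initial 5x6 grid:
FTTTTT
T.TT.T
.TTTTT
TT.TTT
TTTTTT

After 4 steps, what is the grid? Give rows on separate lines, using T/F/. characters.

Step 1: 2 trees catch fire, 1 burn out
  .FTTTT
  F.TT.T
  .TTTTT
  TT.TTT
  TTTTTT
Step 2: 1 trees catch fire, 2 burn out
  ..FTTT
  ..TT.T
  .TTTTT
  TT.TTT
  TTTTTT
Step 3: 2 trees catch fire, 1 burn out
  ...FTT
  ..FT.T
  .TTTTT
  TT.TTT
  TTTTTT
Step 4: 3 trees catch fire, 2 burn out
  ....FT
  ...F.T
  .TFTTT
  TT.TTT
  TTTTTT

....FT
...F.T
.TFTTT
TT.TTT
TTTTTT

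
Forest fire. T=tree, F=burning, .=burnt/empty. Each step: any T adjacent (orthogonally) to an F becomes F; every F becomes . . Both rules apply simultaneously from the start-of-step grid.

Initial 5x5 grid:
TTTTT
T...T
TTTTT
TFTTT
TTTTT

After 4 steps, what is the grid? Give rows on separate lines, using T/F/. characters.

Step 1: 4 trees catch fire, 1 burn out
  TTTTT
  T...T
  TFTTT
  F.FTT
  TFTTT
Step 2: 5 trees catch fire, 4 burn out
  TTTTT
  T...T
  F.FTT
  ...FT
  F.FTT
Step 3: 4 trees catch fire, 5 burn out
  TTTTT
  F...T
  ...FT
  ....F
  ...FT
Step 4: 3 trees catch fire, 4 burn out
  FTTTT
  ....T
  ....F
  .....
  ....F

FTTTT
....T
....F
.....
....F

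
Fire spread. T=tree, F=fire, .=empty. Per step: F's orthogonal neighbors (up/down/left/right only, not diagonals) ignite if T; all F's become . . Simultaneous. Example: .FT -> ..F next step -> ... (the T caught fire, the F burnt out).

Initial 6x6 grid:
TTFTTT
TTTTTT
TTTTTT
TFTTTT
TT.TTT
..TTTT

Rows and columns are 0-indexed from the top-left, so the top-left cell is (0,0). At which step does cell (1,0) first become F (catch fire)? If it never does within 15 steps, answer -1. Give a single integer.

Step 1: cell (1,0)='T' (+7 fires, +2 burnt)
Step 2: cell (1,0)='T' (+8 fires, +7 burnt)
Step 3: cell (1,0)='F' (+6 fires, +8 burnt)
  -> target ignites at step 3
Step 4: cell (1,0)='.' (+5 fires, +6 burnt)
Step 5: cell (1,0)='.' (+4 fires, +5 burnt)
Step 6: cell (1,0)='.' (+1 fires, +4 burnt)
Step 7: cell (1,0)='.' (+0 fires, +1 burnt)
  fire out at step 7

3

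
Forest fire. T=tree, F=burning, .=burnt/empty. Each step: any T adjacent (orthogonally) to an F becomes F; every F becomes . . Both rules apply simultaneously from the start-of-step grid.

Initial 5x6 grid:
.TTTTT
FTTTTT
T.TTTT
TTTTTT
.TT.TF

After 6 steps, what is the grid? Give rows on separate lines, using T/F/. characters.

Step 1: 4 trees catch fire, 2 burn out
  .TTTTT
  .FTTTT
  F.TTTT
  TTTTTF
  .TT.F.
Step 2: 5 trees catch fire, 4 burn out
  .FTTTT
  ..FTTT
  ..TTTF
  FTTTF.
  .TT...
Step 3: 7 trees catch fire, 5 burn out
  ..FTTT
  ...FTF
  ..FTF.
  .FTF..
  .TT...
Step 4: 6 trees catch fire, 7 burn out
  ...FTF
  ....F.
  ...F..
  ..F...
  .FT...
Step 5: 2 trees catch fire, 6 burn out
  ....F.
  ......
  ......
  ......
  ..F...
Step 6: 0 trees catch fire, 2 burn out
  ......
  ......
  ......
  ......
  ......

......
......
......
......
......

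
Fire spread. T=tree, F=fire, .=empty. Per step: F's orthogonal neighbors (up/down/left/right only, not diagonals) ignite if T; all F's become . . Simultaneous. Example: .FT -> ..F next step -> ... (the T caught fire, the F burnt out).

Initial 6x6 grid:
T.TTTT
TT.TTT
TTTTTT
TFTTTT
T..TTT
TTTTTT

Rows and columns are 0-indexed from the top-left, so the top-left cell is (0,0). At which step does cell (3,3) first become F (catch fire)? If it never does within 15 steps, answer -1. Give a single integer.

Step 1: cell (3,3)='T' (+3 fires, +1 burnt)
Step 2: cell (3,3)='F' (+5 fires, +3 burnt)
  -> target ignites at step 2
Step 3: cell (3,3)='.' (+5 fires, +5 burnt)
Step 4: cell (3,3)='.' (+7 fires, +5 burnt)
Step 5: cell (3,3)='.' (+6 fires, +7 burnt)
Step 6: cell (3,3)='.' (+4 fires, +6 burnt)
Step 7: cell (3,3)='.' (+1 fires, +4 burnt)
Step 8: cell (3,3)='.' (+0 fires, +1 burnt)
  fire out at step 8

2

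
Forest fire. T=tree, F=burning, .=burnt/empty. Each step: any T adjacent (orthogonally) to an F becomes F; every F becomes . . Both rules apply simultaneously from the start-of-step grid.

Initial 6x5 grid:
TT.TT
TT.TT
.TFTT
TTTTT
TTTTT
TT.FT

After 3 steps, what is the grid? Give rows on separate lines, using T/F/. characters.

Step 1: 5 trees catch fire, 2 burn out
  TT.TT
  TT.TT
  .F.FT
  TTFTT
  TTTFT
  TT..F
Step 2: 7 trees catch fire, 5 burn out
  TT.TT
  TF.FT
  ....F
  TF.FT
  TTF.F
  TT...
Step 3: 7 trees catch fire, 7 burn out
  TF.FT
  F...F
  .....
  F...F
  TF...
  TT...

TF.FT
F...F
.....
F...F
TF...
TT...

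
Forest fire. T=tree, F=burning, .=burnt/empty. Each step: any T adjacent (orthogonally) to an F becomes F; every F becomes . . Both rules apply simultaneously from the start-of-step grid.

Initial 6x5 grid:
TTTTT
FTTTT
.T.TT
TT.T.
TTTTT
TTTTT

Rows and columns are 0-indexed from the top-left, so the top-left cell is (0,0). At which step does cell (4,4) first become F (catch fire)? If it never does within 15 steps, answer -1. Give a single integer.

Step 1: cell (4,4)='T' (+2 fires, +1 burnt)
Step 2: cell (4,4)='T' (+3 fires, +2 burnt)
Step 3: cell (4,4)='T' (+3 fires, +3 burnt)
Step 4: cell (4,4)='T' (+5 fires, +3 burnt)
Step 5: cell (4,4)='T' (+6 fires, +5 burnt)
Step 6: cell (4,4)='T' (+3 fires, +6 burnt)
Step 7: cell (4,4)='F' (+2 fires, +3 burnt)
  -> target ignites at step 7
Step 8: cell (4,4)='.' (+1 fires, +2 burnt)
Step 9: cell (4,4)='.' (+0 fires, +1 burnt)
  fire out at step 9

7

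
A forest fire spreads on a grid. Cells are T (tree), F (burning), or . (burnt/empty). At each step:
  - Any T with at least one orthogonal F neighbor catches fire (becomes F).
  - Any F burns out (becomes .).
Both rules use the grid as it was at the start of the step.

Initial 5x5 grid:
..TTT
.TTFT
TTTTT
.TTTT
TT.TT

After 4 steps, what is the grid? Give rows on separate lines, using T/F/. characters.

Step 1: 4 trees catch fire, 1 burn out
  ..TFT
  .TF.F
  TTTFT
  .TTTT
  TT.TT
Step 2: 6 trees catch fire, 4 burn out
  ..F.F
  .F...
  TTF.F
  .TTFT
  TT.TT
Step 3: 4 trees catch fire, 6 burn out
  .....
  .....
  TF...
  .TF.F
  TT.FT
Step 4: 3 trees catch fire, 4 burn out
  .....
  .....
  F....
  .F...
  TT..F

.....
.....
F....
.F...
TT..F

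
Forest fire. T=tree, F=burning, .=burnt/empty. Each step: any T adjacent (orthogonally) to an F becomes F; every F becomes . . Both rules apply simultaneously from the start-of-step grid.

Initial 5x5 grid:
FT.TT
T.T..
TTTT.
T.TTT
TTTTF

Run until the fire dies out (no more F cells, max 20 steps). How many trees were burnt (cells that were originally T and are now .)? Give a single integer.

Answer: 15

Derivation:
Step 1: +4 fires, +2 burnt (F count now 4)
Step 2: +3 fires, +4 burnt (F count now 3)
Step 3: +5 fires, +3 burnt (F count now 5)
Step 4: +2 fires, +5 burnt (F count now 2)
Step 5: +1 fires, +2 burnt (F count now 1)
Step 6: +0 fires, +1 burnt (F count now 0)
Fire out after step 6
Initially T: 17, now '.': 23
Total burnt (originally-T cells now '.'): 15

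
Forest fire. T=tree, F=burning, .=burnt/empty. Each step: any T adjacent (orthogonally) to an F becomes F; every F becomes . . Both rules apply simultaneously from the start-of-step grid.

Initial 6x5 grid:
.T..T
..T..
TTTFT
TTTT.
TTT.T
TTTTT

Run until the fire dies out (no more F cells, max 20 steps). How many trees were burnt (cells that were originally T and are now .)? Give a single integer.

Step 1: +3 fires, +1 burnt (F count now 3)
Step 2: +3 fires, +3 burnt (F count now 3)
Step 3: +3 fires, +3 burnt (F count now 3)
Step 4: +3 fires, +3 burnt (F count now 3)
Step 5: +3 fires, +3 burnt (F count now 3)
Step 6: +2 fires, +3 burnt (F count now 2)
Step 7: +1 fires, +2 burnt (F count now 1)
Step 8: +0 fires, +1 burnt (F count now 0)
Fire out after step 8
Initially T: 20, now '.': 28
Total burnt (originally-T cells now '.'): 18

Answer: 18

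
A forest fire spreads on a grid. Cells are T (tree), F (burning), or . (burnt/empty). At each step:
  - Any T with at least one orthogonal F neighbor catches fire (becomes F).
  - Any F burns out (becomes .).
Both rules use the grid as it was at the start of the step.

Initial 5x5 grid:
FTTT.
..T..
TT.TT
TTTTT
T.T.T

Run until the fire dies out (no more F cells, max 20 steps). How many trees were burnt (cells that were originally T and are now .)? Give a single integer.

Step 1: +1 fires, +1 burnt (F count now 1)
Step 2: +1 fires, +1 burnt (F count now 1)
Step 3: +2 fires, +1 burnt (F count now 2)
Step 4: +0 fires, +2 burnt (F count now 0)
Fire out after step 4
Initially T: 16, now '.': 13
Total burnt (originally-T cells now '.'): 4

Answer: 4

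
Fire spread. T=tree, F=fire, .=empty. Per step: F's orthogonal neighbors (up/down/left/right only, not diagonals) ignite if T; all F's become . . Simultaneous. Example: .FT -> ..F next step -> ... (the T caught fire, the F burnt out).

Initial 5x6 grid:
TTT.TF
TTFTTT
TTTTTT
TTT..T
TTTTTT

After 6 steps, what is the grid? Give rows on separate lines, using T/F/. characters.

Step 1: 6 trees catch fire, 2 burn out
  TTF.F.
  TF.FTF
  TTFTTT
  TTT..T
  TTTTTT
Step 2: 7 trees catch fire, 6 burn out
  TF....
  F...F.
  TF.FTF
  TTF..T
  TTTTTT
Step 3: 6 trees catch fire, 7 burn out
  F.....
  ......
  F...F.
  TF...F
  TTFTTT
Step 4: 4 trees catch fire, 6 burn out
  ......
  ......
  ......
  F.....
  TF.FTF
Step 5: 2 trees catch fire, 4 burn out
  ......
  ......
  ......
  ......
  F...F.
Step 6: 0 trees catch fire, 2 burn out
  ......
  ......
  ......
  ......
  ......

......
......
......
......
......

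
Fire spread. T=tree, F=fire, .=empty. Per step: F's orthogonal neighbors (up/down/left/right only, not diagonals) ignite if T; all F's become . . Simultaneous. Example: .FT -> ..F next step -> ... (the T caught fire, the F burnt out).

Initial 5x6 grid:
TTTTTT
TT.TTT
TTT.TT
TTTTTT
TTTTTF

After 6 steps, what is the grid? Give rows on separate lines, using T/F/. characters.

Step 1: 2 trees catch fire, 1 burn out
  TTTTTT
  TT.TTT
  TTT.TT
  TTTTTF
  TTTTF.
Step 2: 3 trees catch fire, 2 burn out
  TTTTTT
  TT.TTT
  TTT.TF
  TTTTF.
  TTTF..
Step 3: 4 trees catch fire, 3 burn out
  TTTTTT
  TT.TTF
  TTT.F.
  TTTF..
  TTF...
Step 4: 4 trees catch fire, 4 burn out
  TTTTTF
  TT.TF.
  TTT...
  TTF...
  TF....
Step 5: 5 trees catch fire, 4 burn out
  TTTTF.
  TT.F..
  TTF...
  TF....
  F.....
Step 6: 3 trees catch fire, 5 burn out
  TTTF..
  TT....
  TF....
  F.....
  ......

TTTF..
TT....
TF....
F.....
......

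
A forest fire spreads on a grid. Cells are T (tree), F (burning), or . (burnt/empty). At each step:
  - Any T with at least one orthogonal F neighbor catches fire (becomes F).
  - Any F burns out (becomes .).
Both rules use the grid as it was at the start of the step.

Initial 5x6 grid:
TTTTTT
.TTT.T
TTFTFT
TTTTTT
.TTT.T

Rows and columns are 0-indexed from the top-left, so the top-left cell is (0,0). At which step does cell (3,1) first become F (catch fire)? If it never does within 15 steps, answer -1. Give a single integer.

Step 1: cell (3,1)='T' (+6 fires, +2 burnt)
Step 2: cell (3,1)='F' (+9 fires, +6 burnt)
  -> target ignites at step 2
Step 3: cell (3,1)='.' (+7 fires, +9 burnt)
Step 4: cell (3,1)='.' (+2 fires, +7 burnt)
Step 5: cell (3,1)='.' (+0 fires, +2 burnt)
  fire out at step 5

2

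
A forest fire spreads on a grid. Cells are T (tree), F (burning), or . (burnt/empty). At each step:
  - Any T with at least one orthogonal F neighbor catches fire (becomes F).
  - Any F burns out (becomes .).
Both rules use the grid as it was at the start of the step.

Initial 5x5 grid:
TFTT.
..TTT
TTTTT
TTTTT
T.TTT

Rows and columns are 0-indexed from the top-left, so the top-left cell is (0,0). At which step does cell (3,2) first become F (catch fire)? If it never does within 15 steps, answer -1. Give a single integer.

Step 1: cell (3,2)='T' (+2 fires, +1 burnt)
Step 2: cell (3,2)='T' (+2 fires, +2 burnt)
Step 3: cell (3,2)='T' (+2 fires, +2 burnt)
Step 4: cell (3,2)='F' (+4 fires, +2 burnt)
  -> target ignites at step 4
Step 5: cell (3,2)='.' (+5 fires, +4 burnt)
Step 6: cell (3,2)='.' (+3 fires, +5 burnt)
Step 7: cell (3,2)='.' (+2 fires, +3 burnt)
Step 8: cell (3,2)='.' (+0 fires, +2 burnt)
  fire out at step 8

4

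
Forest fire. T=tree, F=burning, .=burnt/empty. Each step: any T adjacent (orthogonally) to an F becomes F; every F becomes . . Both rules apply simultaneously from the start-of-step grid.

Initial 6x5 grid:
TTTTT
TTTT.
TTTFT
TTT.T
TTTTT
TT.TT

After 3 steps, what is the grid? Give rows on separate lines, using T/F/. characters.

Step 1: 3 trees catch fire, 1 burn out
  TTTTT
  TTTF.
  TTF.F
  TTT.T
  TTTTT
  TT.TT
Step 2: 5 trees catch fire, 3 burn out
  TTTFT
  TTF..
  TF...
  TTF.F
  TTTTT
  TT.TT
Step 3: 7 trees catch fire, 5 burn out
  TTF.F
  TF...
  F....
  TF...
  TTFTF
  TT.TT

TTF.F
TF...
F....
TF...
TTFTF
TT.TT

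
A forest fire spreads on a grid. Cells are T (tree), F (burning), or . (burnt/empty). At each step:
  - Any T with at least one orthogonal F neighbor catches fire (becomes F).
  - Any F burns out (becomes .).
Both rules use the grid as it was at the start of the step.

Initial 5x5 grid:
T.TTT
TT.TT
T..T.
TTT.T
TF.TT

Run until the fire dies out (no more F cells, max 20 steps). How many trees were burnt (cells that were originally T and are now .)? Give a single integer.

Answer: 8

Derivation:
Step 1: +2 fires, +1 burnt (F count now 2)
Step 2: +2 fires, +2 burnt (F count now 2)
Step 3: +1 fires, +2 burnt (F count now 1)
Step 4: +1 fires, +1 burnt (F count now 1)
Step 5: +2 fires, +1 burnt (F count now 2)
Step 6: +0 fires, +2 burnt (F count now 0)
Fire out after step 6
Initially T: 17, now '.': 16
Total burnt (originally-T cells now '.'): 8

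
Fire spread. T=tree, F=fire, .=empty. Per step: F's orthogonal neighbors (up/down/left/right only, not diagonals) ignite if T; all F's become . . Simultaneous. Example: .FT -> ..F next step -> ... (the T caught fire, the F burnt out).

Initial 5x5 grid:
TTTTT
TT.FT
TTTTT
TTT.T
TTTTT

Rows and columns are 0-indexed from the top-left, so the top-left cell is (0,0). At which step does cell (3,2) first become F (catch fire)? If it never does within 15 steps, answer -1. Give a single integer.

Step 1: cell (3,2)='T' (+3 fires, +1 burnt)
Step 2: cell (3,2)='T' (+4 fires, +3 burnt)
Step 3: cell (3,2)='F' (+4 fires, +4 burnt)
  -> target ignites at step 3
Step 4: cell (3,2)='.' (+6 fires, +4 burnt)
Step 5: cell (3,2)='.' (+4 fires, +6 burnt)
Step 6: cell (3,2)='.' (+1 fires, +4 burnt)
Step 7: cell (3,2)='.' (+0 fires, +1 burnt)
  fire out at step 7

3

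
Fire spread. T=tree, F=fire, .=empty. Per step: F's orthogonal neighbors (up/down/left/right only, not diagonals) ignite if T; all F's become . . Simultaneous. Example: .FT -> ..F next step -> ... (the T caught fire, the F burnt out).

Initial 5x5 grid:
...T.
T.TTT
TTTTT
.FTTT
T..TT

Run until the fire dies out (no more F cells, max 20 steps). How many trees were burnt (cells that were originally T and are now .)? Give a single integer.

Step 1: +2 fires, +1 burnt (F count now 2)
Step 2: +3 fires, +2 burnt (F count now 3)
Step 3: +5 fires, +3 burnt (F count now 5)
Step 4: +3 fires, +5 burnt (F count now 3)
Step 5: +2 fires, +3 burnt (F count now 2)
Step 6: +0 fires, +2 burnt (F count now 0)
Fire out after step 6
Initially T: 16, now '.': 24
Total burnt (originally-T cells now '.'): 15

Answer: 15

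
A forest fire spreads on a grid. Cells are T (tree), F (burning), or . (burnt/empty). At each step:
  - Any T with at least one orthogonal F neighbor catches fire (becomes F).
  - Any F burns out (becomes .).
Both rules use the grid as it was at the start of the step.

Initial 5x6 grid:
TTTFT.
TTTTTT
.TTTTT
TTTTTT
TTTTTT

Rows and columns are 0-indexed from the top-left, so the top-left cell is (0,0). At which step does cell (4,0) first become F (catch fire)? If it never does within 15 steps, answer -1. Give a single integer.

Step 1: cell (4,0)='T' (+3 fires, +1 burnt)
Step 2: cell (4,0)='T' (+4 fires, +3 burnt)
Step 3: cell (4,0)='T' (+6 fires, +4 burnt)
Step 4: cell (4,0)='T' (+6 fires, +6 burnt)
Step 5: cell (4,0)='T' (+4 fires, +6 burnt)
Step 6: cell (4,0)='T' (+3 fires, +4 burnt)
Step 7: cell (4,0)='F' (+1 fires, +3 burnt)
  -> target ignites at step 7
Step 8: cell (4,0)='.' (+0 fires, +1 burnt)
  fire out at step 8

7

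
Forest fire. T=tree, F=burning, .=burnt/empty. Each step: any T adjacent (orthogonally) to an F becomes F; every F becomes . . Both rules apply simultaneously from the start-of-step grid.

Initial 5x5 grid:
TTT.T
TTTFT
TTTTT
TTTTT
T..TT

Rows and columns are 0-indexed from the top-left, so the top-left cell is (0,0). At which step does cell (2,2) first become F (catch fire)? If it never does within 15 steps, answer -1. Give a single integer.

Step 1: cell (2,2)='T' (+3 fires, +1 burnt)
Step 2: cell (2,2)='F' (+6 fires, +3 burnt)
  -> target ignites at step 2
Step 3: cell (2,2)='.' (+6 fires, +6 burnt)
Step 4: cell (2,2)='.' (+4 fires, +6 burnt)
Step 5: cell (2,2)='.' (+1 fires, +4 burnt)
Step 6: cell (2,2)='.' (+1 fires, +1 burnt)
Step 7: cell (2,2)='.' (+0 fires, +1 burnt)
  fire out at step 7

2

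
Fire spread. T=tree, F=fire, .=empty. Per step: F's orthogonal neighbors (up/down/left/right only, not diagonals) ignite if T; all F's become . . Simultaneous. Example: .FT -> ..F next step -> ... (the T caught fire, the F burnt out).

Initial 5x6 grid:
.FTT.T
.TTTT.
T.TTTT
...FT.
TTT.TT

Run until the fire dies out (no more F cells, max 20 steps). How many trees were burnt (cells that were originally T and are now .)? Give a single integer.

Answer: 13

Derivation:
Step 1: +4 fires, +2 burnt (F count now 4)
Step 2: +6 fires, +4 burnt (F count now 6)
Step 3: +3 fires, +6 burnt (F count now 3)
Step 4: +0 fires, +3 burnt (F count now 0)
Fire out after step 4
Initially T: 18, now '.': 25
Total burnt (originally-T cells now '.'): 13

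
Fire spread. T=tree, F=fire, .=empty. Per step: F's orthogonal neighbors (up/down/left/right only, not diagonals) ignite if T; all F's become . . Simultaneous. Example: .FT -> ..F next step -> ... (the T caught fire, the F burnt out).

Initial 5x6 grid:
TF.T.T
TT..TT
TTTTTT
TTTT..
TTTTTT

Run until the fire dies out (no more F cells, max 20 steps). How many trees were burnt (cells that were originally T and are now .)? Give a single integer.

Step 1: +2 fires, +1 burnt (F count now 2)
Step 2: +2 fires, +2 burnt (F count now 2)
Step 3: +3 fires, +2 burnt (F count now 3)
Step 4: +4 fires, +3 burnt (F count now 4)
Step 5: +4 fires, +4 burnt (F count now 4)
Step 6: +3 fires, +4 burnt (F count now 3)
Step 7: +2 fires, +3 burnt (F count now 2)
Step 8: +2 fires, +2 burnt (F count now 2)
Step 9: +0 fires, +2 burnt (F count now 0)
Fire out after step 9
Initially T: 23, now '.': 29
Total burnt (originally-T cells now '.'): 22

Answer: 22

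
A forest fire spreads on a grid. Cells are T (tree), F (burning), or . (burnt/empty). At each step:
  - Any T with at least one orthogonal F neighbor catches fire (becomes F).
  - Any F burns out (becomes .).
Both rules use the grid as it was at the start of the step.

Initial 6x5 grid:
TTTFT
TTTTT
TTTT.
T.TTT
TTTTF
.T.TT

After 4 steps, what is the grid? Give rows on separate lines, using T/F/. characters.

Step 1: 6 trees catch fire, 2 burn out
  TTF.F
  TTTFT
  TTTT.
  T.TTF
  TTTF.
  .T.TF
Step 2: 7 trees catch fire, 6 burn out
  TF...
  TTF.F
  TTTF.
  T.TF.
  TTF..
  .T.F.
Step 3: 5 trees catch fire, 7 burn out
  F....
  TF...
  TTF..
  T.F..
  TF...
  .T...
Step 4: 4 trees catch fire, 5 burn out
  .....
  F....
  TF...
  T....
  F....
  .F...

.....
F....
TF...
T....
F....
.F...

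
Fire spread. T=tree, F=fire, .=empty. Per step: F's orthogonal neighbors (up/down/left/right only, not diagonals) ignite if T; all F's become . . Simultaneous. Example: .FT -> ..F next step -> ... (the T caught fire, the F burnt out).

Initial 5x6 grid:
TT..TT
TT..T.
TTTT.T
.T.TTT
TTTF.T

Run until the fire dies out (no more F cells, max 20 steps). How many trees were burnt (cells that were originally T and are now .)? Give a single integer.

Answer: 17

Derivation:
Step 1: +2 fires, +1 burnt (F count now 2)
Step 2: +3 fires, +2 burnt (F count now 3)
Step 3: +4 fires, +3 burnt (F count now 4)
Step 4: +3 fires, +4 burnt (F count now 3)
Step 5: +2 fires, +3 burnt (F count now 2)
Step 6: +2 fires, +2 burnt (F count now 2)
Step 7: +1 fires, +2 burnt (F count now 1)
Step 8: +0 fires, +1 burnt (F count now 0)
Fire out after step 8
Initially T: 20, now '.': 27
Total burnt (originally-T cells now '.'): 17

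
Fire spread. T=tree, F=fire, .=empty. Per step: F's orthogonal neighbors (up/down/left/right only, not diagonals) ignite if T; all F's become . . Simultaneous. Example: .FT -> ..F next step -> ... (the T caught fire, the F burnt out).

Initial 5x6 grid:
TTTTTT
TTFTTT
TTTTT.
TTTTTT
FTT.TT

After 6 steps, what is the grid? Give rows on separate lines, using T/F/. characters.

Step 1: 6 trees catch fire, 2 burn out
  TTFTTT
  TF.FTT
  TTFTT.
  FTTTTT
  .FT.TT
Step 2: 10 trees catch fire, 6 burn out
  TF.FTT
  F...FT
  FF.FT.
  .FFTTT
  ..F.TT
Step 3: 5 trees catch fire, 10 burn out
  F...FT
  .....F
  ....F.
  ...FTT
  ....TT
Step 4: 2 trees catch fire, 5 burn out
  .....F
  ......
  ......
  ....FT
  ....TT
Step 5: 2 trees catch fire, 2 burn out
  ......
  ......
  ......
  .....F
  ....FT
Step 6: 1 trees catch fire, 2 burn out
  ......
  ......
  ......
  ......
  .....F

......
......
......
......
.....F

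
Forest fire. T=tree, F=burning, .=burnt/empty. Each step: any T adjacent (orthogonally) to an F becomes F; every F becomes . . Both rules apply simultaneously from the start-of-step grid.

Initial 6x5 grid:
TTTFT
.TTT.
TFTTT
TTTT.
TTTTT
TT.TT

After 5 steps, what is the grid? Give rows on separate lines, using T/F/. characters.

Step 1: 7 trees catch fire, 2 burn out
  TTF.F
  .FTF.
  F.FTT
  TFTT.
  TTTTT
  TT.TT
Step 2: 6 trees catch fire, 7 burn out
  TF...
  ..F..
  ...FT
  F.FT.
  TFTTT
  TT.TT
Step 3: 6 trees catch fire, 6 burn out
  F....
  .....
  ....F
  ...F.
  F.FTT
  TF.TT
Step 4: 2 trees catch fire, 6 burn out
  .....
  .....
  .....
  .....
  ...FT
  F..TT
Step 5: 2 trees catch fire, 2 burn out
  .....
  .....
  .....
  .....
  ....F
  ...FT

.....
.....
.....
.....
....F
...FT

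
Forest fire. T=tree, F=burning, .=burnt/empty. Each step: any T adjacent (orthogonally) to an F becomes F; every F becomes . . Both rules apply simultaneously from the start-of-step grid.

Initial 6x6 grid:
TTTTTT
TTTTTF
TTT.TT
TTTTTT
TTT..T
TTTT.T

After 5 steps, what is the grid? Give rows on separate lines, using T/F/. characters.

Step 1: 3 trees catch fire, 1 burn out
  TTTTTF
  TTTTF.
  TTT.TF
  TTTTTT
  TTT..T
  TTTT.T
Step 2: 4 trees catch fire, 3 burn out
  TTTTF.
  TTTF..
  TTT.F.
  TTTTTF
  TTT..T
  TTTT.T
Step 3: 4 trees catch fire, 4 burn out
  TTTF..
  TTF...
  TTT...
  TTTTF.
  TTT..F
  TTTT.T
Step 4: 5 trees catch fire, 4 burn out
  TTF...
  TF....
  TTF...
  TTTF..
  TTT...
  TTTT.F
Step 5: 4 trees catch fire, 5 burn out
  TF....
  F.....
  TF....
  TTF...
  TTT...
  TTTT..

TF....
F.....
TF....
TTF...
TTT...
TTTT..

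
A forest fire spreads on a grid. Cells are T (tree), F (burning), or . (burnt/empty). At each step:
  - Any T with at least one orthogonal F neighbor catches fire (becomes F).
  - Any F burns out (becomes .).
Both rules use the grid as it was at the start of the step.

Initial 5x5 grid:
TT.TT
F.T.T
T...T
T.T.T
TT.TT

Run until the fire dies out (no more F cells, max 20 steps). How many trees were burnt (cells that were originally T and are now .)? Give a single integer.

Step 1: +2 fires, +1 burnt (F count now 2)
Step 2: +2 fires, +2 burnt (F count now 2)
Step 3: +1 fires, +2 burnt (F count now 1)
Step 4: +1 fires, +1 burnt (F count now 1)
Step 5: +0 fires, +1 burnt (F count now 0)
Fire out after step 5
Initially T: 15, now '.': 16
Total burnt (originally-T cells now '.'): 6

Answer: 6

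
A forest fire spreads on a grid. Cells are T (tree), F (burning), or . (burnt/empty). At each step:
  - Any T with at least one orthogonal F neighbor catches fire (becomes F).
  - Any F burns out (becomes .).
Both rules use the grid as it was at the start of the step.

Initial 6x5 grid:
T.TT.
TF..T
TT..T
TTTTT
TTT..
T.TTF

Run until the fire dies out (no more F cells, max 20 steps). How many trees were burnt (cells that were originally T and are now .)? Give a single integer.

Answer: 17

Derivation:
Step 1: +3 fires, +2 burnt (F count now 3)
Step 2: +4 fires, +3 burnt (F count now 4)
Step 3: +4 fires, +4 burnt (F count now 4)
Step 4: +2 fires, +4 burnt (F count now 2)
Step 5: +2 fires, +2 burnt (F count now 2)
Step 6: +1 fires, +2 burnt (F count now 1)
Step 7: +1 fires, +1 burnt (F count now 1)
Step 8: +0 fires, +1 burnt (F count now 0)
Fire out after step 8
Initially T: 19, now '.': 28
Total burnt (originally-T cells now '.'): 17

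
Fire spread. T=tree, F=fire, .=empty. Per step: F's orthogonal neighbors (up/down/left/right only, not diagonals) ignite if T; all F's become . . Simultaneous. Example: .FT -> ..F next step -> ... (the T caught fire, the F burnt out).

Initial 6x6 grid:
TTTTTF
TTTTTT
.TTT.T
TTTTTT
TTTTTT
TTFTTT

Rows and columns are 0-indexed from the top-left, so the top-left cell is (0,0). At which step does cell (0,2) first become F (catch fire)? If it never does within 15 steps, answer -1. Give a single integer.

Step 1: cell (0,2)='T' (+5 fires, +2 burnt)
Step 2: cell (0,2)='T' (+8 fires, +5 burnt)
Step 3: cell (0,2)='F' (+9 fires, +8 burnt)
  -> target ignites at step 3
Step 4: cell (0,2)='.' (+7 fires, +9 burnt)
Step 5: cell (0,2)='.' (+2 fires, +7 burnt)
Step 6: cell (0,2)='.' (+1 fires, +2 burnt)
Step 7: cell (0,2)='.' (+0 fires, +1 burnt)
  fire out at step 7

3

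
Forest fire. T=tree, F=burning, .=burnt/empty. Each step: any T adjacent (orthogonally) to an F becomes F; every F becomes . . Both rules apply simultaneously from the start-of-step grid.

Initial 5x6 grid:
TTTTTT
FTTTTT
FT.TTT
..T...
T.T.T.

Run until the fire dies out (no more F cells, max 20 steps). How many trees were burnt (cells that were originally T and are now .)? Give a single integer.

Step 1: +3 fires, +2 burnt (F count now 3)
Step 2: +2 fires, +3 burnt (F count now 2)
Step 3: +2 fires, +2 burnt (F count now 2)
Step 4: +3 fires, +2 burnt (F count now 3)
Step 5: +3 fires, +3 burnt (F count now 3)
Step 6: +2 fires, +3 burnt (F count now 2)
Step 7: +0 fires, +2 burnt (F count now 0)
Fire out after step 7
Initially T: 19, now '.': 26
Total burnt (originally-T cells now '.'): 15

Answer: 15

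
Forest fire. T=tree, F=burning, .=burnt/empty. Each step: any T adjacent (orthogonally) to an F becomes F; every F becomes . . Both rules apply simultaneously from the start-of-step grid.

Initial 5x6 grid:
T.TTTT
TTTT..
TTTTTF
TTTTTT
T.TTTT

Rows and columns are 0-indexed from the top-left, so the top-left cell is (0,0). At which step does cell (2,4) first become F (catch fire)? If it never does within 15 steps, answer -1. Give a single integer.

Step 1: cell (2,4)='F' (+2 fires, +1 burnt)
  -> target ignites at step 1
Step 2: cell (2,4)='.' (+3 fires, +2 burnt)
Step 3: cell (2,4)='.' (+4 fires, +3 burnt)
Step 4: cell (2,4)='.' (+5 fires, +4 burnt)
Step 5: cell (2,4)='.' (+6 fires, +5 burnt)
Step 6: cell (2,4)='.' (+3 fires, +6 burnt)
Step 7: cell (2,4)='.' (+2 fires, +3 burnt)
Step 8: cell (2,4)='.' (+0 fires, +2 burnt)
  fire out at step 8

1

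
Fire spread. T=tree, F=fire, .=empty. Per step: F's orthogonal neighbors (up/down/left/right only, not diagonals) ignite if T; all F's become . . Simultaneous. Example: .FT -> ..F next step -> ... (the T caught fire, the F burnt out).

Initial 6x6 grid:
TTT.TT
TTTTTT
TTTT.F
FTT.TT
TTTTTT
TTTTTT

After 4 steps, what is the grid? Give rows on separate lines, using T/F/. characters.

Step 1: 5 trees catch fire, 2 burn out
  TTT.TT
  TTTTTF
  FTTT..
  .FT.TF
  FTTTTT
  TTTTTT
Step 2: 9 trees catch fire, 5 burn out
  TTT.TF
  FTTTF.
  .FTT..
  ..F.F.
  .FTTTF
  FTTTTT
Step 3: 9 trees catch fire, 9 burn out
  FTT.F.
  .FTF..
  ..FT..
  ......
  ..FTF.
  .FTTTF
Step 4: 6 trees catch fire, 9 burn out
  .FT...
  ..F...
  ...F..
  ......
  ...F..
  ..FTF.

.FT...
..F...
...F..
......
...F..
..FTF.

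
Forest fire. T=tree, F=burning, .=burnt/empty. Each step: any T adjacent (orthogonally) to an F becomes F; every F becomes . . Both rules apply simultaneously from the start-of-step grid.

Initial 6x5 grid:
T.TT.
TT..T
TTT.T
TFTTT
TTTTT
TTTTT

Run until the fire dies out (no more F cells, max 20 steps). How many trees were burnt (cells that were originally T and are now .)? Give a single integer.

Step 1: +4 fires, +1 burnt (F count now 4)
Step 2: +7 fires, +4 burnt (F count now 7)
Step 3: +5 fires, +7 burnt (F count now 5)
Step 4: +4 fires, +5 burnt (F count now 4)
Step 5: +2 fires, +4 burnt (F count now 2)
Step 6: +0 fires, +2 burnt (F count now 0)
Fire out after step 6
Initially T: 24, now '.': 28
Total burnt (originally-T cells now '.'): 22

Answer: 22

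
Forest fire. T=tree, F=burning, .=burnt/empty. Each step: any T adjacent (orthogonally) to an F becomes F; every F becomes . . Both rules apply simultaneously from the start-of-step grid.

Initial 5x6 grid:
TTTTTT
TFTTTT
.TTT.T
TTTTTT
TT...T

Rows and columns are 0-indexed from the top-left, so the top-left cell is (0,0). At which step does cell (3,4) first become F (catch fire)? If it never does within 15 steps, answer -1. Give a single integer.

Step 1: cell (3,4)='T' (+4 fires, +1 burnt)
Step 2: cell (3,4)='T' (+5 fires, +4 burnt)
Step 3: cell (3,4)='T' (+6 fires, +5 burnt)
Step 4: cell (3,4)='T' (+4 fires, +6 burnt)
Step 5: cell (3,4)='F' (+3 fires, +4 burnt)
  -> target ignites at step 5
Step 6: cell (3,4)='.' (+1 fires, +3 burnt)
Step 7: cell (3,4)='.' (+1 fires, +1 burnt)
Step 8: cell (3,4)='.' (+0 fires, +1 burnt)
  fire out at step 8

5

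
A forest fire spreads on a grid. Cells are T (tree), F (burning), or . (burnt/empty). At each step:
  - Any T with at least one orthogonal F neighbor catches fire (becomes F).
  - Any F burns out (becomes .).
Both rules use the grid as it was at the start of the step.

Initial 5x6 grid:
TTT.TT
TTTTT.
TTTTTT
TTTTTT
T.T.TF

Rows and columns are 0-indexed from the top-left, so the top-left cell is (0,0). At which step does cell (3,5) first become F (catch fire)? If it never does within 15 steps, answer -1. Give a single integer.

Step 1: cell (3,5)='F' (+2 fires, +1 burnt)
  -> target ignites at step 1
Step 2: cell (3,5)='.' (+2 fires, +2 burnt)
Step 3: cell (3,5)='.' (+2 fires, +2 burnt)
Step 4: cell (3,5)='.' (+3 fires, +2 burnt)
Step 5: cell (3,5)='.' (+5 fires, +3 burnt)
Step 6: cell (3,5)='.' (+4 fires, +5 burnt)
Step 7: cell (3,5)='.' (+4 fires, +4 burnt)
Step 8: cell (3,5)='.' (+2 fires, +4 burnt)
Step 9: cell (3,5)='.' (+1 fires, +2 burnt)
Step 10: cell (3,5)='.' (+0 fires, +1 burnt)
  fire out at step 10

1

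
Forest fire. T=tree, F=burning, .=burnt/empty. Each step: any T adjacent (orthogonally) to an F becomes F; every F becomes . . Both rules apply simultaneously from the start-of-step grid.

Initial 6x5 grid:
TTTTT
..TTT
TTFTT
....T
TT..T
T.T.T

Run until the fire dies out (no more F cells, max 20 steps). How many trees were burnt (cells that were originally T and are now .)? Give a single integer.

Answer: 15

Derivation:
Step 1: +3 fires, +1 burnt (F count now 3)
Step 2: +4 fires, +3 burnt (F count now 4)
Step 3: +4 fires, +4 burnt (F count now 4)
Step 4: +3 fires, +4 burnt (F count now 3)
Step 5: +1 fires, +3 burnt (F count now 1)
Step 6: +0 fires, +1 burnt (F count now 0)
Fire out after step 6
Initially T: 19, now '.': 26
Total burnt (originally-T cells now '.'): 15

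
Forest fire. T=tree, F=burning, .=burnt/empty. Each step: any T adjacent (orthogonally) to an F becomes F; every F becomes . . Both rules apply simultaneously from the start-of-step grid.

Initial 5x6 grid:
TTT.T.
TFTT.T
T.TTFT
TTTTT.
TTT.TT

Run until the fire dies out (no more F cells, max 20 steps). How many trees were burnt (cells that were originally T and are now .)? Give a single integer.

Step 1: +6 fires, +2 burnt (F count now 6)
Step 2: +8 fires, +6 burnt (F count now 8)
Step 3: +3 fires, +8 burnt (F count now 3)
Step 4: +3 fires, +3 burnt (F count now 3)
Step 5: +1 fires, +3 burnt (F count now 1)
Step 6: +0 fires, +1 burnt (F count now 0)
Fire out after step 6
Initially T: 22, now '.': 29
Total burnt (originally-T cells now '.'): 21

Answer: 21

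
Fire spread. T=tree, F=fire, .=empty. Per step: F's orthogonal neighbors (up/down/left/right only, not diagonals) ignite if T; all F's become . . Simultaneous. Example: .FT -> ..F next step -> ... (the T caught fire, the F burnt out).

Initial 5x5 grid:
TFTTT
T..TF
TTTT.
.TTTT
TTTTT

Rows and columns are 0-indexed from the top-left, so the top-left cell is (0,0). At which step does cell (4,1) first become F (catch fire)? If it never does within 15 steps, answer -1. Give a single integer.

Step 1: cell (4,1)='T' (+4 fires, +2 burnt)
Step 2: cell (4,1)='T' (+3 fires, +4 burnt)
Step 3: cell (4,1)='T' (+3 fires, +3 burnt)
Step 4: cell (4,1)='T' (+4 fires, +3 burnt)
Step 5: cell (4,1)='T' (+3 fires, +4 burnt)
Step 6: cell (4,1)='F' (+1 fires, +3 burnt)
  -> target ignites at step 6
Step 7: cell (4,1)='.' (+1 fires, +1 burnt)
Step 8: cell (4,1)='.' (+0 fires, +1 burnt)
  fire out at step 8

6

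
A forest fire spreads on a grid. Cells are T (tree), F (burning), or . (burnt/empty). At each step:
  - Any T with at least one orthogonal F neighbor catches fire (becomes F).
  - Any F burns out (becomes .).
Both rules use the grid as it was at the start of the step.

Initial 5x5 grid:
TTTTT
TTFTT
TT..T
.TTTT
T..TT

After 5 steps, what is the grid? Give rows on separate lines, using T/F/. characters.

Step 1: 3 trees catch fire, 1 burn out
  TTFTT
  TF.FT
  TT..T
  .TTTT
  T..TT
Step 2: 5 trees catch fire, 3 burn out
  TF.FT
  F...F
  TF..T
  .TTTT
  T..TT
Step 3: 5 trees catch fire, 5 burn out
  F...F
  .....
  F...F
  .FTTT
  T..TT
Step 4: 2 trees catch fire, 5 burn out
  .....
  .....
  .....
  ..FTF
  T..TT
Step 5: 2 trees catch fire, 2 burn out
  .....
  .....
  .....
  ...F.
  T..TF

.....
.....
.....
...F.
T..TF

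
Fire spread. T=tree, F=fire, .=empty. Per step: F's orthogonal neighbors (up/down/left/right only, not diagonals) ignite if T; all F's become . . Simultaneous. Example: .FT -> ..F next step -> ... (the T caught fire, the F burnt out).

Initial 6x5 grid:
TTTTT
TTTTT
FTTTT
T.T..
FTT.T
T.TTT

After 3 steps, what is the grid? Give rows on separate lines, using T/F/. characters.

Step 1: 5 trees catch fire, 2 burn out
  TTTTT
  FTTTT
  .FTTT
  F.T..
  .FT.T
  F.TTT
Step 2: 4 trees catch fire, 5 burn out
  FTTTT
  .FTTT
  ..FTT
  ..T..
  ..F.T
  ..TTT
Step 3: 5 trees catch fire, 4 burn out
  .FTTT
  ..FTT
  ...FT
  ..F..
  ....T
  ..FTT

.FTTT
..FTT
...FT
..F..
....T
..FTT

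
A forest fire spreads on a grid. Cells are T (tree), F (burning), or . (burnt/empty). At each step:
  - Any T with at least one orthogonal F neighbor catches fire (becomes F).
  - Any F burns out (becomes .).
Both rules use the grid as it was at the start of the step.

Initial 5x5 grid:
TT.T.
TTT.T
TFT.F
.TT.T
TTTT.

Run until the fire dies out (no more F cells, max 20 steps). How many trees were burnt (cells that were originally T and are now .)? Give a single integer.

Step 1: +6 fires, +2 burnt (F count now 6)
Step 2: +5 fires, +6 burnt (F count now 5)
Step 3: +3 fires, +5 burnt (F count now 3)
Step 4: +1 fires, +3 burnt (F count now 1)
Step 5: +0 fires, +1 burnt (F count now 0)
Fire out after step 5
Initially T: 16, now '.': 24
Total burnt (originally-T cells now '.'): 15

Answer: 15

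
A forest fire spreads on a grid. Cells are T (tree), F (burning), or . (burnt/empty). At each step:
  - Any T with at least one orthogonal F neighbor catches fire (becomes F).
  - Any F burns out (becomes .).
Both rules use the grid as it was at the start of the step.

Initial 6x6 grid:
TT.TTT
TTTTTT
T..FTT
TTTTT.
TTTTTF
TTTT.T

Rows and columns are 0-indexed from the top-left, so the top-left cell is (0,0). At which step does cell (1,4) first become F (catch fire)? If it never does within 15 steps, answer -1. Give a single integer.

Step 1: cell (1,4)='T' (+5 fires, +2 burnt)
Step 2: cell (1,4)='F' (+7 fires, +5 burnt)
  -> target ignites at step 2
Step 3: cell (1,4)='.' (+6 fires, +7 burnt)
Step 4: cell (1,4)='.' (+6 fires, +6 burnt)
Step 5: cell (1,4)='.' (+4 fires, +6 burnt)
Step 6: cell (1,4)='.' (+1 fires, +4 burnt)
Step 7: cell (1,4)='.' (+0 fires, +1 burnt)
  fire out at step 7

2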